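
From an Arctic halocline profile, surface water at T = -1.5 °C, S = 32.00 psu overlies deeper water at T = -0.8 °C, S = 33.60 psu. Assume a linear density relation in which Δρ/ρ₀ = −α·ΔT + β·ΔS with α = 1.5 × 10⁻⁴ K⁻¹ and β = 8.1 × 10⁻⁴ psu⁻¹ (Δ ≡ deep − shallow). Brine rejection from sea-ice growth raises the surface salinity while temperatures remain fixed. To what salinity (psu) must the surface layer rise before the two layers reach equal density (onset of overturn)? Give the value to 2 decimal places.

33.47 psu

Neutral buoyancy requires −α(T_deep − T_surf) + β(S_deep − S_surf′) = 0.
S_surf′ = S_deep − (α/β)·ΔT = 33.60 − (1.5 × 10⁻⁴/8.1 × 10⁻⁴)·(+0.7) = 33.4704 psu.
Increase required: 33.4704 − 32.00 = 1.4704 psu.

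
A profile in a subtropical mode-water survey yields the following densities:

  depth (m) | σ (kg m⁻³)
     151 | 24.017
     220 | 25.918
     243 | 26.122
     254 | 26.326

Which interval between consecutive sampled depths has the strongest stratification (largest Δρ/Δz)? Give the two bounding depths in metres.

Compute the density gradient over each adjacent pair:
  151–220 m: Δρ/Δz = 1.901/69 = 0.028 kg m⁻⁴
  220–243 m: Δρ/Δz = 0.204/23 = 8.9 × 10⁻³ kg m⁻⁴
  243–254 m: Δρ/Δz = 0.204/11 = 0.019 kg m⁻⁴
The largest gradient is in the 151–220 m interval — the pycnocline.

151–220 m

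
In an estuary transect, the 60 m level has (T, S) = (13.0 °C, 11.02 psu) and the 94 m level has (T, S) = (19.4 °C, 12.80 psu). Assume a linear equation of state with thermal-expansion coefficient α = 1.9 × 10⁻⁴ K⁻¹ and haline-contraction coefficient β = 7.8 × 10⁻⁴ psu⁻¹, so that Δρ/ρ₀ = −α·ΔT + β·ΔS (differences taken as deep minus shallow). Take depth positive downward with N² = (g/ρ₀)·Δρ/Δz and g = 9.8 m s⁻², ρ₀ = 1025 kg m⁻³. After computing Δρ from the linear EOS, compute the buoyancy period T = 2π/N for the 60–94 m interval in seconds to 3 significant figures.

ΔT = +6.4 K, ΔS = +1.78 psu (deep − shallow).
Δρ/ρ₀ = −αΔT + βΔS = -1.216 × 10⁻³ + 1.3884 × 10⁻³ = 1.724 × 10⁻⁴, so Δρ ≈ 0.1767 kg m⁻³.
N² = (g/ρ₀)·Δρ/Δz = g·(Δρ/ρ₀)/Δz = 9.8 × 1.724 × 10⁻⁴ / 34 = 4.9692 × 10⁻⁵ s⁻².
N = √(4.9692 × 10⁻⁵) = 7.0493 × 10⁻³ rad s⁻¹ → T = 2π/N = 891.32 s ≈ 891 s.

891 s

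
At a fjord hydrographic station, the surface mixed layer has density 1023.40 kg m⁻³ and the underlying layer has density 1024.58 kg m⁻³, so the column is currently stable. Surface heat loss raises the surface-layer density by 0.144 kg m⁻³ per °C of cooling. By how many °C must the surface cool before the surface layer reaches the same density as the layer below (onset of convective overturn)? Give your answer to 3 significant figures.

Density deficit of the surface layer: 1024.58 − 1023.40 = 1.18 kg m⁻³.
Required change = 1.18 / 0.144 = 8.19 °C.

8.19 °C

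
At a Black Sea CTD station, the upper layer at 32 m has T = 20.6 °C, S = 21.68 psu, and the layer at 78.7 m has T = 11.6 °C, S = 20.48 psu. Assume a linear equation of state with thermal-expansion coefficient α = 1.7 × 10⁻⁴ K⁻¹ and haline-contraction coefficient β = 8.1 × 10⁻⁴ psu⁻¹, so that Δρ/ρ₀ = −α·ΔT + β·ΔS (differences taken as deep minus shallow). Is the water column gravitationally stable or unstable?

stable

ΔT = 11.6 − 20.6 = -9.0 K and ΔS = 20.48 − 21.68 = -1.20 psu (deep − shallow).
−αΔT = 1.53 × 10⁻³; βΔS = -9.72 × 10⁻⁴; sum Δρ/ρ₀ = 5.58 × 10⁻⁴.
Δρ/ρ₀ > 0, so Δρ > 0: deeper water is denser → statically stable.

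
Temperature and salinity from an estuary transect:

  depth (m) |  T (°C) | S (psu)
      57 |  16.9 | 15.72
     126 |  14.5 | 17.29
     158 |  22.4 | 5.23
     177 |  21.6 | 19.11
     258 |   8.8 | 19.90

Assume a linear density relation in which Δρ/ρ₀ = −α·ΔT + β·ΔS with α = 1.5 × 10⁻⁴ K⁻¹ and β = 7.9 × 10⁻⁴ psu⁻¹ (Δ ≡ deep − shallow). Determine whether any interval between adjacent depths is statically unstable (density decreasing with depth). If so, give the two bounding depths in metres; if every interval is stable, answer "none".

126–158 m

Evaluate Δρ/ρ₀ = −αΔT + βΔS across each adjacent pair:
  57–126 m: −αΔT+βΔS = −(1.5 × 10⁻⁴)(-2.4)+(7.9 × 10⁻⁴)(+1.57) = 1.6 × 10⁻³ → stable
  126–158 m: −αΔT+βΔS = −(1.5 × 10⁻⁴)(+7.9)+(7.9 × 10⁻⁴)(-12.06) = -0.011 → UNSTABLE
  158–177 m: −αΔT+βΔS = −(1.5 × 10⁻⁴)(-0.8)+(7.9 × 10⁻⁴)(+13.88) = 0.011 → stable
  177–258 m: −αΔT+βΔS = −(1.5 × 10⁻⁴)(-12.8)+(7.9 × 10⁻⁴)(+0.79) = 2.5 × 10⁻³ → stable
The 126–158 m interval has Δρ < 0: lighter water underlies denser water.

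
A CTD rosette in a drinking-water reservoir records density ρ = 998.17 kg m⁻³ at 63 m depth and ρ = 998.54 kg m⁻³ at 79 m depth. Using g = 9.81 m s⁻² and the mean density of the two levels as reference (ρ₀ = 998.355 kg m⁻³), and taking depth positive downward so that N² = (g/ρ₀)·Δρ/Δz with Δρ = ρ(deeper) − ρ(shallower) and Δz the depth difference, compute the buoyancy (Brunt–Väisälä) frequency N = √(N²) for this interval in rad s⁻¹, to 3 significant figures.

Δρ = 998.54 − 998.17 = 0.37 kg m⁻³ over Δz = 79 − 63 = 16 m.
N² = (9.81/998.355) × (0.37/16) = 2.2723 × 10⁻⁴ s⁻².
N = √(2.2723 × 10⁻⁴) = 0.015074 rad s⁻¹ ≈ 0.0151 rad s⁻¹.

0.0151 rad s⁻¹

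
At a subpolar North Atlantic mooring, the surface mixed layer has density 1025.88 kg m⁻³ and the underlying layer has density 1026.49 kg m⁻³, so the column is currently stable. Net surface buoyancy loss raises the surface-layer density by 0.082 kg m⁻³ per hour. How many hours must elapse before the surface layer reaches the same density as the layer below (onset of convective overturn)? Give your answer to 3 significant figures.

Density deficit of the surface layer: 1026.49 − 1025.88 = 0.61 kg m⁻³.
Required change = 0.61 / 0.082 = 7.44 hours.

7.44 hours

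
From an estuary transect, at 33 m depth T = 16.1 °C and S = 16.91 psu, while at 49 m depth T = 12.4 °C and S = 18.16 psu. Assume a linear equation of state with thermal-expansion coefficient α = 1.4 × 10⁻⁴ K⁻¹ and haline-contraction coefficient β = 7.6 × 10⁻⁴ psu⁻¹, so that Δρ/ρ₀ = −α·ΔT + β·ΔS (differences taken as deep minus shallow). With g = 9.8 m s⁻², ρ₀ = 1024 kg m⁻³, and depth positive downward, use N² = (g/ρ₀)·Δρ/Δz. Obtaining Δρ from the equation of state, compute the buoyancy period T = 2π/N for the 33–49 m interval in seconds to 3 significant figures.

210 s

ΔT = -3.7 K, ΔS = +1.25 psu (deep − shallow).
Δρ/ρ₀ = −αΔT + βΔS = 5.18 × 10⁻⁴ + 9.50 × 10⁻⁴ = 1.468 × 10⁻³, so Δρ ≈ 1.503 kg m⁻³.
N² = (g/ρ₀)·Δρ/Δz = g·(Δρ/ρ₀)/Δz = 9.8 × 1.468 × 10⁻³ / 16 = 8.9915 × 10⁻⁴ s⁻².
N = √(8.9915 × 10⁻⁴) = 0.029986 rad s⁻¹ → T = 2π/N = 209.54 s ≈ 210 s.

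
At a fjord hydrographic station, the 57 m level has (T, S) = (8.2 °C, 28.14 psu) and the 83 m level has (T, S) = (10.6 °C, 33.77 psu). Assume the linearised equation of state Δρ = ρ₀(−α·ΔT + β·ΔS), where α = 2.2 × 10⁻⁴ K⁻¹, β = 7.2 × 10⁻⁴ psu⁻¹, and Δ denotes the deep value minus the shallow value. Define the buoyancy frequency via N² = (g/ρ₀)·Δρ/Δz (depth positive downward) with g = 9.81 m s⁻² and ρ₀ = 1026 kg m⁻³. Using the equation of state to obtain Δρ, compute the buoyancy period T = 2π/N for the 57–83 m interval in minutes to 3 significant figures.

2.87 min

ΔT = +2.4 K, ΔS = +5.63 psu (deep − shallow).
Δρ/ρ₀ = −αΔT + βΔS = -5.28 × 10⁻⁴ + 4.0536 × 10⁻³ = 3.5256 × 10⁻³, so Δρ ≈ 3.617 kg m⁻³.
N² = (g/ρ₀)·Δρ/Δz = g·(Δρ/ρ₀)/Δz = 9.81 × 3.5256 × 10⁻³ / 26 = 1.3302 × 10⁻³ s⁻².
N = √(1.3302 × 10⁻³) = 0.036472 rad s⁻¹ → T = 2π/N = 172.27 s = 2.8712 min ≈ 2.87 min.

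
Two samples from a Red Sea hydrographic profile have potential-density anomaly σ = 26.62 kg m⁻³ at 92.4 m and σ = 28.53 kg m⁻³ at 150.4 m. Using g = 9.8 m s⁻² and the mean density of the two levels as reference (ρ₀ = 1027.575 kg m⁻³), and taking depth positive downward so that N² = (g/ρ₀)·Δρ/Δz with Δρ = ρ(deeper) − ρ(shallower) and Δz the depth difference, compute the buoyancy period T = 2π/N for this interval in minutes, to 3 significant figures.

Δρ = 1028.53 − 1026.62 = 1.91 kg m⁻³ over Δz = 150.4 − 92.4 = 58 m.
N² = (9.8/1027.575) × (1.91/58) = 3.1406 × 10⁻⁴ s⁻².
N = √(3.1406 × 10⁻⁴) = 0.017722 rad s⁻¹, so T = 2π/N = 354.54 s = 5.9090 min ≈ 5.91 min.

5.91 min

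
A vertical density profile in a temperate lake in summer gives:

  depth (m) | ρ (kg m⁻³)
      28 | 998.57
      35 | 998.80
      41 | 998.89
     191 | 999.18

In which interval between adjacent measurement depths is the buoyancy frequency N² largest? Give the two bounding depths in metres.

Compute the density gradient over each adjacent pair:
  28–35 m: Δρ/Δz = 0.23/7 = 0.033 kg m⁻⁴
  35–41 m: Δρ/Δz = 0.09/6 = 0.015 kg m⁻⁴
  41–191 m: Δρ/Δz = 0.29/150 = 1.9 × 10⁻³ kg m⁻⁴
The largest gradient is in the 28–35 m interval — the pycnocline.

28–35 m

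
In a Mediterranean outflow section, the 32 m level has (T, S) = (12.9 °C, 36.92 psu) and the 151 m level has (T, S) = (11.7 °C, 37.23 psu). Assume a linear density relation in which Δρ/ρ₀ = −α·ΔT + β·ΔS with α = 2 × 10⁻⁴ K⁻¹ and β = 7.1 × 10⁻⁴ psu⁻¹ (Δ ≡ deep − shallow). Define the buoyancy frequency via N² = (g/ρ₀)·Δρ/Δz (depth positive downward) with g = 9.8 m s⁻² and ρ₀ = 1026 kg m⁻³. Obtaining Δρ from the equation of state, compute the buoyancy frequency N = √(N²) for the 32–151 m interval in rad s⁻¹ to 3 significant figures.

6.16 × 10⁻³ rad s⁻¹

ΔT = -1.2 K, ΔS = +0.31 psu (deep − shallow).
Δρ/ρ₀ = −αΔT + βΔS = 2.40 × 10⁻⁴ + 2.201 × 10⁻⁴ = 4.601 × 10⁻⁴, so Δρ ≈ 0.4721 kg m⁻³.
N² = (g/ρ₀)·Δρ/Δz = g·(Δρ/ρ₀)/Δz = 9.8 × 4.601 × 10⁻⁴ / 119 = 3.7891 × 10⁻⁵ s⁻².
N = √(3.7891 × 10⁻⁵) = 6.1556 × 10⁻³ rad s⁻¹ ≈ 6.16 × 10⁻³ rad s⁻¹.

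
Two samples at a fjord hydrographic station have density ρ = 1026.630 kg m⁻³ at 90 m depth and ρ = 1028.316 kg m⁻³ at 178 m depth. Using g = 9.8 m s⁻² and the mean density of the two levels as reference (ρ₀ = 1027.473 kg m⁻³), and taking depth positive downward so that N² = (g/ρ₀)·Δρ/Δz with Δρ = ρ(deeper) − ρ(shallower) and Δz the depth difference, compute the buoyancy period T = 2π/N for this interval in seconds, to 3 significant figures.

Δρ = 1028.316 − 1026.630 = 1.686 kg m⁻³ over Δz = 178 − 90 = 88 m.
N² = (9.8/1027.473) × (1.686/88) = 1.8274 × 10⁻⁴ s⁻².
N = √(1.8274 × 10⁻⁴) = 0.013518 rad s⁻¹, so T = 2π/N = 464.80 s ≈ 465 s.

465 s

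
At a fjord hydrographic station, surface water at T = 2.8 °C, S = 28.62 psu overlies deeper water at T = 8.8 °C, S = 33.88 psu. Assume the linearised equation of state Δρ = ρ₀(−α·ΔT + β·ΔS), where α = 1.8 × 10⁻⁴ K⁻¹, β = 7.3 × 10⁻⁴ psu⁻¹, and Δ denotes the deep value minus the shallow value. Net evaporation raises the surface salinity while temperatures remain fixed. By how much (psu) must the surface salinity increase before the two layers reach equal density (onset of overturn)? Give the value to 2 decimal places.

3.78 psu

Neutral buoyancy requires −α(T_deep − T_surf) + β(S_deep − S_surf′) = 0.
S_surf′ = S_deep − (α/β)·ΔT = 33.88 − (1.8 × 10⁻⁴/7.3 × 10⁻⁴)·(+6.0) = 32.4005 psu.
Increase required: 32.4005 − 28.62 = 3.7805 psu.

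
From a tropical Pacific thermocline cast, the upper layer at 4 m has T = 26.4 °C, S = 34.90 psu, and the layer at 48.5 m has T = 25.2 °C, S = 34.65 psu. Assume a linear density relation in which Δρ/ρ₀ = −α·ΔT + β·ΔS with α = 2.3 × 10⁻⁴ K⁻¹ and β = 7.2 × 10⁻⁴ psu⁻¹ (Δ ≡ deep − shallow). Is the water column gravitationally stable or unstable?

ΔT = 25.2 − 26.4 = -1.2 K and ΔS = 34.65 − 34.90 = -0.25 psu (deep − shallow).
−αΔT = 2.76 × 10⁻⁴; βΔS = -1.80 × 10⁻⁴; sum Δρ/ρ₀ = 9.60 × 10⁻⁵.
Δρ/ρ₀ > 0, so Δρ > 0: deeper water is denser → statically stable.

stable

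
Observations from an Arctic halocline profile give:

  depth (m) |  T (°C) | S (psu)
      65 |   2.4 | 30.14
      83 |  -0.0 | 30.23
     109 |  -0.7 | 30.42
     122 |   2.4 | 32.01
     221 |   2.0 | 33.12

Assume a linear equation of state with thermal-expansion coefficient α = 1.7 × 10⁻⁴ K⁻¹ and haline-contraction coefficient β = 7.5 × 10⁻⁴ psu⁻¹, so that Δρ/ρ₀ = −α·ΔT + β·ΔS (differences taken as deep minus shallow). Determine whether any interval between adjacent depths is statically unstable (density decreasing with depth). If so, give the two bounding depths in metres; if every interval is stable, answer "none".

Evaluate Δρ/ρ₀ = −αΔT + βΔS across each adjacent pair:
  65–83 m: −αΔT+βΔS = −(1.7 × 10⁻⁴)(-2.4)+(7.5 × 10⁻⁴)(+0.09) = 4.8 × 10⁻⁴ → stable
  83–109 m: −αΔT+βΔS = −(1.7 × 10⁻⁴)(-0.7)+(7.5 × 10⁻⁴)(+0.19) = 2.6 × 10⁻⁴ → stable
  109–122 m: −αΔT+βΔS = −(1.7 × 10⁻⁴)(+3.1)+(7.5 × 10⁻⁴)(+1.59) = 6.7 × 10⁻⁴ → stable
  122–221 m: −αΔT+βΔS = −(1.7 × 10⁻⁴)(-0.4)+(7.5 × 10⁻⁴)(+1.11) = 9.0 × 10⁻⁴ → stable
Every interval has Δρ > 0: the column is stably stratified throughout.

none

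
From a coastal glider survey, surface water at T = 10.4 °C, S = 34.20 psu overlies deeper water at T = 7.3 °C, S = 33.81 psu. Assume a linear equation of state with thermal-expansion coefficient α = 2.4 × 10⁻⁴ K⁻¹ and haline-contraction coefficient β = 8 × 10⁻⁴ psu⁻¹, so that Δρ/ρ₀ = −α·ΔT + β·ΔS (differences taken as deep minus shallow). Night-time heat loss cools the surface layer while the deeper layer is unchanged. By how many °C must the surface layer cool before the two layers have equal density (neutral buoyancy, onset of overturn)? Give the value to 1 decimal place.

1.8 °C

Neutral buoyancy requires Δρ = 0, i.e. −α(T_deep − T_surf′) + β(S_deep − S_surf) = 0.
T_surf′ = T_deep − (β/α)·ΔS = 7.3 − (8 × 10⁻⁴/2.4 × 10⁻⁴)·(-0.39) = 8.600 °C.
Cooling required: 10.4 − (8.600) = 1.800 °C.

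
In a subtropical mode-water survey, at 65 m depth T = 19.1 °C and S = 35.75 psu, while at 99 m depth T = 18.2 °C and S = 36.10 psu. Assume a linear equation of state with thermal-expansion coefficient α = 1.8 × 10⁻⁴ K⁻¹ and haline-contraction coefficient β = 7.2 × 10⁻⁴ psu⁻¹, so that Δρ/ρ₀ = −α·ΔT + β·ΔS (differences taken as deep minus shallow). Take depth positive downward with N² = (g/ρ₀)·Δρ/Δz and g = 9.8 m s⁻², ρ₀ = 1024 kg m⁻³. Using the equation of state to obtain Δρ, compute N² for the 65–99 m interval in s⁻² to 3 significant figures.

1.19 × 10⁻⁴ s⁻²

ΔT = -0.9 K, ΔS = +0.35 psu (deep − shallow).
Δρ/ρ₀ = −αΔT + βΔS = 1.62 × 10⁻⁴ + 2.52 × 10⁻⁴ = 4.14 × 10⁻⁴, so Δρ ≈ 0.4239 kg m⁻³.
N² = (g/ρ₀)·Δρ/Δz = g·(Δρ/ρ₀)/Δz = 9.8 × 4.14 × 10⁻⁴ / 34 = 1.1933 × 10⁻⁴ s⁻² ≈ 1.19 × 10⁻⁴ s⁻².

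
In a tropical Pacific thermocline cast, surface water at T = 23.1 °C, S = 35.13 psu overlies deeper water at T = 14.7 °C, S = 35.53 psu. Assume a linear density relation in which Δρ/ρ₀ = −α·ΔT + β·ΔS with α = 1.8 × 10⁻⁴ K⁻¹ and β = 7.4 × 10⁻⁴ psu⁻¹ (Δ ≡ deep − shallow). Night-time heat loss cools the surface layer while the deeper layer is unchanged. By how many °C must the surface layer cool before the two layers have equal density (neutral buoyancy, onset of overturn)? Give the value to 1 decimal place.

10.0 °C

Neutral buoyancy requires Δρ = 0, i.e. −α(T_deep − T_surf′) + β(S_deep − S_surf) = 0.
T_surf′ = T_deep − (β/α)·ΔS = 14.7 − (7.4 × 10⁻⁴/1.8 × 10⁻⁴)·(+0.40) = 13.056 °C.
Cooling required: 23.1 − (13.056) = 10.044 °C.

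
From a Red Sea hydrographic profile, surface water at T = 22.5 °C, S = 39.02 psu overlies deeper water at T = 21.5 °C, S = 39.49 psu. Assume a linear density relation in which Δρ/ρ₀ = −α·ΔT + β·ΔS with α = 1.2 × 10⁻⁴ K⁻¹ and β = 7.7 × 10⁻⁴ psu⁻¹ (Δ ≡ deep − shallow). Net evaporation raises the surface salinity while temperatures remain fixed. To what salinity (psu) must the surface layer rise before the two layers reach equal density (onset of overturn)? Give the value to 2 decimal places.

39.65 psu

Neutral buoyancy requires −α(T_deep − T_surf) + β(S_deep − S_surf′) = 0.
S_surf′ = S_deep − (α/β)·ΔT = 39.49 − (1.2 × 10⁻⁴/7.7 × 10⁻⁴)·(-1.0) = 39.6458 psu.
Increase required: 39.6458 − 39.02 = 0.6258 psu.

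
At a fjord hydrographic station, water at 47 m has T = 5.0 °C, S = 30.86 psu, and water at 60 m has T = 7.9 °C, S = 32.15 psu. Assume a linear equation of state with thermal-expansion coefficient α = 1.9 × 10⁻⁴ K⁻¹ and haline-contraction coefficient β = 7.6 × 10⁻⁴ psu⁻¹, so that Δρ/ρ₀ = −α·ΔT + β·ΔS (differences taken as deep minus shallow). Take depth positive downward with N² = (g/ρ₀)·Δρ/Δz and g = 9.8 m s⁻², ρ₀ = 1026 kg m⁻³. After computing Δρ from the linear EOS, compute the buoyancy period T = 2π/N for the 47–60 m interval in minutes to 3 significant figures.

5.82 min

ΔT = +2.9 K, ΔS = +1.29 psu (deep − shallow).
Δρ/ρ₀ = −αΔT + βΔS = -5.51 × 10⁻⁴ + 9.804 × 10⁻⁴ = 4.294 × 10⁻⁴, so Δρ ≈ 0.4406 kg m⁻³.
N² = (g/ρ₀)·Δρ/Δz = g·(Δρ/ρ₀)/Δz = 9.8 × 4.294 × 10⁻⁴ / 13 = 3.2370 × 10⁻⁴ s⁻².
N = √(3.2370 × 10⁻⁴) = 0.017992 rad s⁻¹ → T = 2π/N = 349.22 s = 5.8203 min ≈ 5.82 min.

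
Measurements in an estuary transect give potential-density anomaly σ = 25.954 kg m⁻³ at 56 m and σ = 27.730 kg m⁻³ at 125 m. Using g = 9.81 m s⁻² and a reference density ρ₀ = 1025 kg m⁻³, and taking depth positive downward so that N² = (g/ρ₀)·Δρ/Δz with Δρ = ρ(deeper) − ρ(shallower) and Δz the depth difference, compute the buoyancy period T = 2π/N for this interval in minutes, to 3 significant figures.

6.67 min

Δρ = 1027.730 − 1025.954 = 1.776 kg m⁻³ over Δz = 125 − 56 = 69 m.
N² = (9.81/1025) × (1.776/69) = 2.4634 × 10⁻⁴ s⁻².
N = √(2.4634 × 10⁻⁴) = 0.015695 rad s⁻¹, so T = 2π/N = 400.33 s = 6.6722 min ≈ 6.67 min.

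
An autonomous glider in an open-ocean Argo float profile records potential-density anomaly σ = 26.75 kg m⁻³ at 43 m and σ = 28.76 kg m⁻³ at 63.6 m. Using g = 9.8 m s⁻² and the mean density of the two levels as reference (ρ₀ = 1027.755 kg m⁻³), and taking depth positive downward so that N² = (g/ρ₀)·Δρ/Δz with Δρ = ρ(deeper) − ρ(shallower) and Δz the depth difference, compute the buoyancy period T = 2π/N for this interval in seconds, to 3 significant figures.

206 s

Δρ = 1028.76 − 1026.75 = 2.01 kg m⁻³ over Δz = 63.6 − 43 = 20.6 m.
N² = (9.8/1027.755) × (2.01/20.6) = 9.3039 × 10⁻⁴ s⁻².
N = √(9.3039 × 10⁻⁴) = 0.030502 rad s⁻¹, so T = 2π/N = 205.99 s ≈ 206 s.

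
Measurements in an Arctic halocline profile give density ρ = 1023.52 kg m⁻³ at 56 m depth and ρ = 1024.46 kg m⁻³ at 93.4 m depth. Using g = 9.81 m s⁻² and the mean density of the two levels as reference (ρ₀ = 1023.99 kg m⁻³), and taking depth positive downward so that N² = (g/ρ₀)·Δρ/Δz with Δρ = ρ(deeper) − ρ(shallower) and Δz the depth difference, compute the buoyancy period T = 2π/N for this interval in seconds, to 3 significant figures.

Δρ = 1024.46 − 1023.52 = 0.94 kg m⁻³ over Δz = 93.4 − 56 = 37.4 m.
N² = (9.81/1023.99) × (0.94/37.4) = 2.4079 × 10⁻⁴ s⁻².
N = √(2.4079 × 10⁻⁴) = 0.015517 rad s⁻¹, so T = 2π/N = 404.92 s ≈ 405 s.
Since Δρ > 0 the layer is stably stratified.

405 s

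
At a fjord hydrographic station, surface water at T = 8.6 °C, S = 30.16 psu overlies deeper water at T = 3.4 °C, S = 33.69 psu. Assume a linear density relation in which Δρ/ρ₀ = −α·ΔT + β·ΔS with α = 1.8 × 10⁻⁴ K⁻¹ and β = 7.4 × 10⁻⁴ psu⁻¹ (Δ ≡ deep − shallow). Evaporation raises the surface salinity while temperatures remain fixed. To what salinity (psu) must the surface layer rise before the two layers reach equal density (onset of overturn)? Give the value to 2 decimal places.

Neutral buoyancy requires −α(T_deep − T_surf) + β(S_deep − S_surf′) = 0.
S_surf′ = S_deep − (α/β)·ΔT = 33.69 − (1.8 × 10⁻⁴/7.4 × 10⁻⁴)·(-5.2) = 34.9549 psu.
Increase required: 34.9549 − 30.16 = 4.7949 psu.

34.95 psu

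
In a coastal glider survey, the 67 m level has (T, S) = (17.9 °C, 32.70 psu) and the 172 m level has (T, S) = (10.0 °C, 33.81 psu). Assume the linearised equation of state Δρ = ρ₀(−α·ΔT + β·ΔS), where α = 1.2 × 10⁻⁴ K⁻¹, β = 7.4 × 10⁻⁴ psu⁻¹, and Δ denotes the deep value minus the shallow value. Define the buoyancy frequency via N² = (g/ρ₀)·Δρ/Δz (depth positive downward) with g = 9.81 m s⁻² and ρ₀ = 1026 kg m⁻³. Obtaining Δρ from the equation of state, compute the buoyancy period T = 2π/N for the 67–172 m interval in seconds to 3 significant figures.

ΔT = -7.9 K, ΔS = +1.11 psu (deep − shallow).
Δρ/ρ₀ = −αΔT + βΔS = 9.48 × 10⁻⁴ + 8.214 × 10⁻⁴ = 1.7694 × 10⁻³, so Δρ ≈ 1.815 kg m⁻³.
N² = (g/ρ₀)·Δρ/Δz = g·(Δρ/ρ₀)/Δz = 9.81 × 1.7694 × 10⁻³ / 105 = 1.6531 × 10⁻⁴ s⁻².
N = √(1.6531 × 10⁻⁴) = 0.012857 rad s⁻¹ → T = 2π/N = 488.70 s ≈ 489 s.

489 s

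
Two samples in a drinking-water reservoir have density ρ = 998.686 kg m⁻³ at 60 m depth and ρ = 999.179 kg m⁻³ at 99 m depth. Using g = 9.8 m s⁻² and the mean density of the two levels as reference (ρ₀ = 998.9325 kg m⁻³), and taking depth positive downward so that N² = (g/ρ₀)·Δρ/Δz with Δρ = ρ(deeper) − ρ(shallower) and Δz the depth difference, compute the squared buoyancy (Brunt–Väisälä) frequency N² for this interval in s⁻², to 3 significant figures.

1.24 × 10⁻⁴ s⁻²

Δρ = 999.179 − 998.686 = 0.493 kg m⁻³ over Δz = 99 − 60 = 39 m.
N² = (9.8/998.9325) × (0.493/39) = 1.2401 × 10⁻⁴ s⁻² ≈ 1.24 × 10⁻⁴ s⁻².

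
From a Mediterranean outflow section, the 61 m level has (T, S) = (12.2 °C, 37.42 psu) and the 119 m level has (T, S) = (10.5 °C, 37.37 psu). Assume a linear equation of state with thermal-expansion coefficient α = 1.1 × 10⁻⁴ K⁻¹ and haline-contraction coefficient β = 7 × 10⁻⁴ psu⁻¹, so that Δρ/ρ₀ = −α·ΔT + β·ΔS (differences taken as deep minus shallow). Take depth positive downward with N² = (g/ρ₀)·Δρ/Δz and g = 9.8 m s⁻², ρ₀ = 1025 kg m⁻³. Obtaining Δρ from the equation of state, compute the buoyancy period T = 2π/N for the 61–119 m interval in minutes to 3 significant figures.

20.7 min

ΔT = -1.7 K, ΔS = -0.05 psu (deep − shallow).
Δρ/ρ₀ = −αΔT + βΔS = 1.87 × 10⁻⁴ − 3.50 × 10⁻⁵ = 1.52 × 10⁻⁴, so Δρ ≈ 0.1558 kg m⁻³.
N² = (g/ρ₀)·Δρ/Δz = g·(Δρ/ρ₀)/Δz = 9.8 × 1.52 × 10⁻⁴ / 58 = 2.5683 × 10⁻⁵ s⁻².
N = √(2.5683 × 10⁻⁵) = 5.0678 × 10⁻³ rad s⁻¹ → T = 2π/N = 1.2398 × 10³ s = 20.663 min ≈ 20.7 min.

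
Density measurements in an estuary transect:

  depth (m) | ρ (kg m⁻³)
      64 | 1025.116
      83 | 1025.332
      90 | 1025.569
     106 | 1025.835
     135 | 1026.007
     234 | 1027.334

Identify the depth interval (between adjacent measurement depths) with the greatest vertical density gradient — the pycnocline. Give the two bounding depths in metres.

Compute the density gradient over each adjacent pair:
  64–83 m: Δρ/Δz = 0.216/19 = 0.011 kg m⁻⁴
  83–90 m: Δρ/Δz = 0.237/7 = 0.034 kg m⁻⁴
  90–106 m: Δρ/Δz = 0.266/16 = 0.017 kg m⁻⁴
  106–135 m: Δρ/Δz = 0.172/29 = 5.9 × 10⁻³ kg m⁻⁴
  135–234 m: Δρ/Δz = 1.327/99 = 0.013 kg m⁻⁴
The largest gradient is in the 83–90 m interval — the pycnocline.

83–90 m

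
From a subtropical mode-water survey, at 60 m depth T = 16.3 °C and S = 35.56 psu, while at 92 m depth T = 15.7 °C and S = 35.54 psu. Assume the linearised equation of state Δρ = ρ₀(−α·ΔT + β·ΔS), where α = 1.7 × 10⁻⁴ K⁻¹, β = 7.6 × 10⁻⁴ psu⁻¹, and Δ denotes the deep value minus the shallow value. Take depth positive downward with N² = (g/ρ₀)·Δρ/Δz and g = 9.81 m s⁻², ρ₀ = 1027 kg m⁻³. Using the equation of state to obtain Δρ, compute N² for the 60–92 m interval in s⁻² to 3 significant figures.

2.66 × 10⁻⁵ s⁻²

ΔT = -0.6 K, ΔS = -0.02 psu (deep − shallow).
Δρ/ρ₀ = −αΔT + βΔS = 1.02 × 10⁻⁴ − 1.52 × 10⁻⁵ = 8.68 × 10⁻⁵, so Δρ ≈ 0.08914 kg m⁻³.
N² = (g/ρ₀)·Δρ/Δz = g·(Δρ/ρ₀)/Δz = 9.81 × 8.68 × 10⁻⁵ / 32 = 2.6610 × 10⁻⁵ s⁻² ≈ 2.66 × 10⁻⁵ s⁻².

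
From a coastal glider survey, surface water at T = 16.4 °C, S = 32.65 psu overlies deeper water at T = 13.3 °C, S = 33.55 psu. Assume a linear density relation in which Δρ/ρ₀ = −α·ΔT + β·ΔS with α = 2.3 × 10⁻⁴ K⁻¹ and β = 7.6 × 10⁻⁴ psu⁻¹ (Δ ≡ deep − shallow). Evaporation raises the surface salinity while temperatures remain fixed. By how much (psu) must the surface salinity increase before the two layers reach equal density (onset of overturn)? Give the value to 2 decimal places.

1.84 psu

Neutral buoyancy requires −α(T_deep − T_surf) + β(S_deep − S_surf′) = 0.
S_surf′ = S_deep − (α/β)·ΔT = 33.55 − (2.3 × 10⁻⁴/7.6 × 10⁻⁴)·(-3.1) = 34.4882 psu.
Increase required: 34.4882 − 32.65 = 1.8382 psu.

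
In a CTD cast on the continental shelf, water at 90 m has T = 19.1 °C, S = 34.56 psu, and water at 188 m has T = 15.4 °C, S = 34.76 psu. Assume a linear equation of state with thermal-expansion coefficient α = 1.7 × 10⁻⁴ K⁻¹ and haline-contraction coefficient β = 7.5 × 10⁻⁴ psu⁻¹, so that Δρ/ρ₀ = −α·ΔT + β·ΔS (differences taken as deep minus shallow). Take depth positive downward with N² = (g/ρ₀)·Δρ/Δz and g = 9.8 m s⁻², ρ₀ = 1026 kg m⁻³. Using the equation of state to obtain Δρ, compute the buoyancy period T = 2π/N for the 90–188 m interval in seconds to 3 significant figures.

712 s

ΔT = -3.7 K, ΔS = +0.20 psu (deep − shallow).
Δρ/ρ₀ = −αΔT + βΔS = 6.29 × 10⁻⁴ + 1.50 × 10⁻⁴ = 7.79 × 10⁻⁴, so Δρ ≈ 0.7993 kg m⁻³.
N² = (g/ρ₀)·Δρ/Δz = g·(Δρ/ρ₀)/Δz = 9.8 × 7.79 × 10⁻⁴ / 98 = 7.7900 × 10⁻⁵ s⁻².
N = √(7.7900 × 10⁻⁵) = 8.8261 × 10⁻³ rad s⁻¹ → T = 2π/N = 711.89 s ≈ 712 s.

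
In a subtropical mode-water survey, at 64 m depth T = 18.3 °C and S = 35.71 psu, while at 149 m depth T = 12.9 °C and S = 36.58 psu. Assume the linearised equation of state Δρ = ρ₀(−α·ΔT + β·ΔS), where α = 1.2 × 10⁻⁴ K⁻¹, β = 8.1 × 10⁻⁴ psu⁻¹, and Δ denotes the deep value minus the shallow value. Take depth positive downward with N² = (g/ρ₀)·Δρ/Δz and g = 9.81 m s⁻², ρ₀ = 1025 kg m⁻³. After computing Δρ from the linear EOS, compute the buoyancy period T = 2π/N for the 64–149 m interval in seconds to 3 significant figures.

ΔT = -5.4 K, ΔS = +0.87 psu (deep − shallow).
Δρ/ρ₀ = −αΔT + βΔS = 6.48 × 10⁻⁴ + 7.047 × 10⁻⁴ = 1.3527 × 10⁻³, so Δρ ≈ 1.387 kg m⁻³.
N² = (g/ρ₀)·Δρ/Δz = g·(Δρ/ρ₀)/Δz = 9.81 × 1.3527 × 10⁻³ / 85 = 1.5612 × 10⁻⁴ s⁻².
N = √(1.5612 × 10⁻⁴) = 0.012495 rad s⁻¹ → T = 2π/N = 502.86 s ≈ 503 s.

503 s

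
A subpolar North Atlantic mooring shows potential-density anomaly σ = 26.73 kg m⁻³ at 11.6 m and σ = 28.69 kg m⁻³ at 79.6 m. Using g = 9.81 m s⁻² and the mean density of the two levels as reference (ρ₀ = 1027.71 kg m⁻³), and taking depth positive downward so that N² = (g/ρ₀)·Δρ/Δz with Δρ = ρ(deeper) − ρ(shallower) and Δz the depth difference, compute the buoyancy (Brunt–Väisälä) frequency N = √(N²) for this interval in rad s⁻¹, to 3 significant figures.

0.0166 rad s⁻¹

Δρ = 1028.69 − 1026.73 = 1.96 kg m⁻³ over Δz = 79.6 − 11.6 = 68 m.
N² = (9.81/1027.71) × (1.96/68) = 2.7513 × 10⁻⁴ s⁻².
N = √(2.7513 × 10⁻⁴) = 0.016587 rad s⁻¹ ≈ 0.0166 rad s⁻¹.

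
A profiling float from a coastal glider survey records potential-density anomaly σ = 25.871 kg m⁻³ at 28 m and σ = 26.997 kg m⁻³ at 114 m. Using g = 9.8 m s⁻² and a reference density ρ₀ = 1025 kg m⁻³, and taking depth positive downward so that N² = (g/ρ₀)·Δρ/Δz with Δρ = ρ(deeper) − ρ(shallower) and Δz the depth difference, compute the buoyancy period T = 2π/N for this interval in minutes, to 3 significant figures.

Δρ = 1026.997 − 1025.871 = 1.126 kg m⁻³ over Δz = 114 − 28 = 86 m.
N² = (9.8/1025) × (1.126/86) = 1.2518 × 10⁻⁴ s⁻².
N = √(1.2518 × 10⁻⁴) = 0.011188 rad s⁻¹, so T = 2π/N = 561.60 s = 9.3600 min ≈ 9.36 min.
N² > 0, so the interval is statically stable.

9.36 min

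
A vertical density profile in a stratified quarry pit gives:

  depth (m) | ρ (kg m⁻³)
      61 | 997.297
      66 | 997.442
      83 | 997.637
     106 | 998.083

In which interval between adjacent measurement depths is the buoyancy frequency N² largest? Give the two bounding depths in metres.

Compute the density gradient over each adjacent pair:
  61–66 m: Δρ/Δz = 0.145/5 = 0.029 kg m⁻⁴
  66–83 m: Δρ/Δz = 0.195/17 = 0.011 kg m⁻⁴
  83–106 m: Δρ/Δz = 0.446/23 = 0.019 kg m⁻⁴
The largest gradient is in the 61–66 m interval — the pycnocline.

61–66 m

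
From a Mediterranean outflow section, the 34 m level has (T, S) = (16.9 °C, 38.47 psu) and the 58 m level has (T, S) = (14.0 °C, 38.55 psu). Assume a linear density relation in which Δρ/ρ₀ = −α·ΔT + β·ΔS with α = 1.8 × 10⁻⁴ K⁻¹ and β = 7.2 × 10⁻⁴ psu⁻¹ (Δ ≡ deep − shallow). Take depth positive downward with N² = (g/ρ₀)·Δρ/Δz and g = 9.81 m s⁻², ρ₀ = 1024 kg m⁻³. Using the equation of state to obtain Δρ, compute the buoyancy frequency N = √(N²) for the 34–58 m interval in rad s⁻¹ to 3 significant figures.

0.0154 rad s⁻¹

ΔT = -2.9 K, ΔS = +0.08 psu (deep − shallow).
Δρ/ρ₀ = −αΔT + βΔS = 5.22 × 10⁻⁴ + 5.76 × 10⁻⁵ = 5.796 × 10⁻⁴, so Δρ ≈ 0.5935 kg m⁻³.
N² = (g/ρ₀)·Δρ/Δz = g·(Δρ/ρ₀)/Δz = 9.81 × 5.796 × 10⁻⁴ / 24 = 2.3691 × 10⁻⁴ s⁻².
N = √(2.3691 × 10⁻⁴) = 0.015392 rad s⁻¹ ≈ 0.0154 rad s⁻¹.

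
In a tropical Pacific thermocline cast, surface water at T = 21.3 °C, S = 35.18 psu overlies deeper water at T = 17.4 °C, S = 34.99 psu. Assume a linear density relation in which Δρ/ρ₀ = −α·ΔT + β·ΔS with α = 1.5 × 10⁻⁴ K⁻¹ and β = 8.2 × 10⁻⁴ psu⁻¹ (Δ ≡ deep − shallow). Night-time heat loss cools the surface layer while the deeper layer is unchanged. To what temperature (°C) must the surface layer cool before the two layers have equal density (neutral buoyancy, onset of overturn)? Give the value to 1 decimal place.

Neutral buoyancy requires Δρ = 0, i.e. −α(T_deep − T_surf′) + β(S_deep − S_surf) = 0.
T_surf′ = T_deep − (β/α)·ΔS = 17.4 − (8.2 × 10⁻⁴/1.5 × 10⁻⁴)·(-0.19) = 18.439 °C.
Cooling required: 21.3 − (18.439) = 2.861 °C.

18.4 °C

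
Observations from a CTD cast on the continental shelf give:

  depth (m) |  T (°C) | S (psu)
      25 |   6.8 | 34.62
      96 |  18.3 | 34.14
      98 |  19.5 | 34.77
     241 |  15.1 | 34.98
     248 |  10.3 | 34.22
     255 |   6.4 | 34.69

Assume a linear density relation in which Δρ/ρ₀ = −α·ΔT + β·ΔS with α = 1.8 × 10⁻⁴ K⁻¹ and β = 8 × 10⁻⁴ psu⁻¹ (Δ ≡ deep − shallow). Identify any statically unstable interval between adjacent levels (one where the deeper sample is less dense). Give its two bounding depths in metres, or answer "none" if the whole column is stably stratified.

25–96 m

Evaluate Δρ/ρ₀ = −αΔT + βΔS across each adjacent pair:
  25–96 m: −αΔT+βΔS = −(1.8 × 10⁻⁴)(+11.5)+(8 × 10⁻⁴)(-0.48) = -2.5 × 10⁻³ → UNSTABLE
  96–98 m: −αΔT+βΔS = −(1.8 × 10⁻⁴)(+1.2)+(8 × 10⁻⁴)(+0.63) = 2.9 × 10⁻⁴ → stable
  98–241 m: −αΔT+βΔS = −(1.8 × 10⁻⁴)(-4.4)+(8 × 10⁻⁴)(+0.21) = 9.6 × 10⁻⁴ → stable
  241–248 m: −αΔT+βΔS = −(1.8 × 10⁻⁴)(-4.8)+(8 × 10⁻⁴)(-0.76) = 2.6 × 10⁻⁴ → stable
  248–255 m: −αΔT+βΔS = −(1.8 × 10⁻⁴)(-3.9)+(8 × 10⁻⁴)(+0.47) = 1.1 × 10⁻³ → stable
The 25–96 m interval has Δρ < 0: lighter water underlies denser water.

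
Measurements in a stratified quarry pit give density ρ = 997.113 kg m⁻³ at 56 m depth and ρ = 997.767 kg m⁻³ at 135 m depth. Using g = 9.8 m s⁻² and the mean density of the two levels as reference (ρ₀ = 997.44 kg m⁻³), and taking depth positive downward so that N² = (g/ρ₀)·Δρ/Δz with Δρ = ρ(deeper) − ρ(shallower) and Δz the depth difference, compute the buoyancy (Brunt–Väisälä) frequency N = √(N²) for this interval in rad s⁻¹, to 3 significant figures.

Δρ = 997.767 − 997.113 = 0.654 kg m⁻³ over Δz = 135 − 56 = 79 m.
N² = (9.8/997.44) × (0.654/79) = 8.1337 × 10⁻⁵ s⁻².
N = √(8.1337 × 10⁻⁵) = 9.0187 × 10⁻³ rad s⁻¹ ≈ 9.02 × 10⁻³ rad s⁻¹.

9.02 × 10⁻³ rad s⁻¹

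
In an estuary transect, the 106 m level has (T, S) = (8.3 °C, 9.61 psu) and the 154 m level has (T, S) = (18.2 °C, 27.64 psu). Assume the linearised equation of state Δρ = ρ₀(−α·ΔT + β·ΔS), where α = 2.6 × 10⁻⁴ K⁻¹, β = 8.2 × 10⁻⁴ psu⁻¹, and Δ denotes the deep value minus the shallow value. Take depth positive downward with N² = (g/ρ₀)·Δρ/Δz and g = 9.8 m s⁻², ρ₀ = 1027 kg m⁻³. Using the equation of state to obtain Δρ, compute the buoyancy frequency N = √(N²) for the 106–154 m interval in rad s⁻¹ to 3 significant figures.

ΔT = +9.9 K, ΔS = +18.03 psu (deep − shallow).
Δρ/ρ₀ = −αΔT + βΔS = -2.574 × 10⁻³ + 0.0147846 = 0.0122106, so Δρ ≈ 12.54 kg m⁻³.
N² = (g/ρ₀)·Δρ/Δz = g·(Δρ/ρ₀)/Δz = 9.8 × 0.0122106 / 48 = 2.4930 × 10⁻³ s⁻².
N = √(2.4930 × 10⁻³) = 0.049930 rad s⁻¹ ≈ 0.0499 rad s⁻¹.

0.0499 rad s⁻¹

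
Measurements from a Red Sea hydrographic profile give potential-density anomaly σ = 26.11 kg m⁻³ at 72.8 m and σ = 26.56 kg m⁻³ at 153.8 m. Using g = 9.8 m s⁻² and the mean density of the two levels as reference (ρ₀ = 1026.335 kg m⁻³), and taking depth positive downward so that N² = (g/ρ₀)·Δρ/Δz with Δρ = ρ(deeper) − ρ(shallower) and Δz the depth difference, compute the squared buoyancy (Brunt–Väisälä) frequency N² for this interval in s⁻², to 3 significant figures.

Δρ = 1026.56 − 1026.11 = 0.45 kg m⁻³ over Δz = 153.8 − 72.8 = 81 m.
N² = (9.8/1026.335) × (0.45/81) = 5.3047 × 10⁻⁵ s⁻² ≈ 5.30 × 10⁻⁵ s⁻².

5.30 × 10⁻⁵ s⁻²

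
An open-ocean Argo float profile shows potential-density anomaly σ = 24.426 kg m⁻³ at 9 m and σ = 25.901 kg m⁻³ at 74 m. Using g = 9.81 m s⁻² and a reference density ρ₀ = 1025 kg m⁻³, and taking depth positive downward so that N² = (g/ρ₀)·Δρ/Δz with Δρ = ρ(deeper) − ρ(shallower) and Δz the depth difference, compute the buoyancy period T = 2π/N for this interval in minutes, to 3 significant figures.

Δρ = 1025.901 − 1024.426 = 1.475 kg m⁻³ over Δz = 74 − 9 = 65 m.
N² = (9.81/1025) × (1.475/65) = 2.1718 × 10⁻⁴ s⁻².
N = √(2.1718 × 10⁻⁴) = 0.014737 rad s⁻¹, so T = 2π/N = 426.35 s = 7.1058 min ≈ 7.11 min.

7.11 min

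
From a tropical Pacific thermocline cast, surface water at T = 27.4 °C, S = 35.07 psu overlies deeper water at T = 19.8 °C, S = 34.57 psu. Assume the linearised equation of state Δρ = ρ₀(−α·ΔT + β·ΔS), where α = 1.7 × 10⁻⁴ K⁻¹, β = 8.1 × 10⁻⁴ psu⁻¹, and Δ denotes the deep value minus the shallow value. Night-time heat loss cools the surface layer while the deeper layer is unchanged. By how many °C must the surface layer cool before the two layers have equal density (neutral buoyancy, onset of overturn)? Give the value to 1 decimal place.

Neutral buoyancy requires Δρ = 0, i.e. −α(T_deep − T_surf′) + β(S_deep − S_surf) = 0.
T_surf′ = T_deep − (β/α)·ΔS = 19.8 − (8.1 × 10⁻⁴/1.7 × 10⁻⁴)·(-0.50) = 22.182 °C.
Cooling required: 27.4 − (22.182) = 5.218 °C.

5.2 °C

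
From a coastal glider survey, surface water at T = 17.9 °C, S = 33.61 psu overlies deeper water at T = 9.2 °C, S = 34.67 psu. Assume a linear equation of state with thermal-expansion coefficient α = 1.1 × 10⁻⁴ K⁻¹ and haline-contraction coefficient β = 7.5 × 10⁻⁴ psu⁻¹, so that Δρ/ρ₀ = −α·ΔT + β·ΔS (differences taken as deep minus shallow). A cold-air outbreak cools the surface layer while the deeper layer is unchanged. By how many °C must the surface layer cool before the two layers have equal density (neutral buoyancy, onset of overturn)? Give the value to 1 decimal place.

Neutral buoyancy requires Δρ = 0, i.e. −α(T_deep − T_surf′) + β(S_deep − S_surf) = 0.
T_surf′ = T_deep − (β/α)·ΔS = 9.2 − (7.5 × 10⁻⁴/1.1 × 10⁻⁴)·(+1.06) = 1.973 °C.
Cooling required: 17.9 − (1.973) = 15.927 °C.

15.9 °C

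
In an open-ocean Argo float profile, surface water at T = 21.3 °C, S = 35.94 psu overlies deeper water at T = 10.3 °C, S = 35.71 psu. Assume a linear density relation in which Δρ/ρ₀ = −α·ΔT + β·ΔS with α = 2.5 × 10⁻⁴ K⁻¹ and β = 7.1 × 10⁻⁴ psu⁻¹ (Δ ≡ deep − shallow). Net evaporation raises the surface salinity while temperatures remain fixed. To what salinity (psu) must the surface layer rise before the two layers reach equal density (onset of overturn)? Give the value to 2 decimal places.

Neutral buoyancy requires −α(T_deep − T_surf) + β(S_deep − S_surf′) = 0.
S_surf′ = S_deep − (α/β)·ΔT = 35.71 − (2.5 × 10⁻⁴/7.1 × 10⁻⁴)·(-11.0) = 39.5832 psu.
Increase required: 39.5832 − 35.94 = 3.6432 psu.

39.58 psu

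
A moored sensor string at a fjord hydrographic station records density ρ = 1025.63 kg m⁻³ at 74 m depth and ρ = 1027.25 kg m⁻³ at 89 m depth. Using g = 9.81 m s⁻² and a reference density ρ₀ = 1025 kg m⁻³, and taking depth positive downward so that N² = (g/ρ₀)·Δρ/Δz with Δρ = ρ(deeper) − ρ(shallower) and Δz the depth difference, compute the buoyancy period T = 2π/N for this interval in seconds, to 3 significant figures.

195 s

Δρ = 1027.25 − 1025.63 = 1.62 kg m⁻³ over Δz = 89 − 74 = 15 m.
N² = (9.81/1025) × (1.62/15) = 1.0336 × 10⁻³ s⁻².
N = √(1.0336 × 10⁻³) = 0.032150 rad s⁻¹, so T = 2π/N = 195.43 s ≈ 195 s.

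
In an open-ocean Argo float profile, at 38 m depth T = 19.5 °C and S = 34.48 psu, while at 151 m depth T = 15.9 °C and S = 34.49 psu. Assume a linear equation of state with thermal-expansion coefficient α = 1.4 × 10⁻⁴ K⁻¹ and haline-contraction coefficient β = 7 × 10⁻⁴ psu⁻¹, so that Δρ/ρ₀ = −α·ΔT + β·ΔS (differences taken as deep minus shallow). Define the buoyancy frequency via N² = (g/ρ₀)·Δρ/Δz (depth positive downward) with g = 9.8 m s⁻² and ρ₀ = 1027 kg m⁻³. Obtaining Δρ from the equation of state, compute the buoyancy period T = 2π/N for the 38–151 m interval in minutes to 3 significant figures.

ΔT = -3.6 K, ΔS = +0.01 psu (deep − shallow).
Δρ/ρ₀ = −αΔT + βΔS = 5.04 × 10⁻⁴ + 7.00 × 10⁻⁶ = 5.11 × 10⁻⁴, so Δρ ≈ 0.5248 kg m⁻³.
N² = (g/ρ₀)·Δρ/Δz = g·(Δρ/ρ₀)/Δz = 9.8 × 5.11 × 10⁻⁴ / 113 = 4.4317 × 10⁻⁵ s⁻².
N = √(4.4317 × 10⁻⁵) = 6.6571 × 10⁻³ rad s⁻¹ → T = 2π/N = 943.83 s = 15.731 min ≈ 15.7 min.

15.7 min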